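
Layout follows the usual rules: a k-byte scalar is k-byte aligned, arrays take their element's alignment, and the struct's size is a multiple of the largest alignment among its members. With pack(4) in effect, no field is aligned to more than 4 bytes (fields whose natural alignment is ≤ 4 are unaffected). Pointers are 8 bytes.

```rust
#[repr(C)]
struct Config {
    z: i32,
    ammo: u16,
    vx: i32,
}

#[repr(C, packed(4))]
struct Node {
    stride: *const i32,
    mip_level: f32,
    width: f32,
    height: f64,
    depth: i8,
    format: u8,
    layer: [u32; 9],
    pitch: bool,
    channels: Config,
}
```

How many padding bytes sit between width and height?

Config: 0..4  z  (4B, 4-aligned); 4..6  ammo  (2B, 2-aligned); 6..8  -- padding (2B); 8..12  vx  (4B, 4-aligned); sizeof = 12, alignof = 4
0..8  stride  (8B, 4-aligned)
8..12  mip_level  (4B, 4-aligned)
12..16  width  (4B, 4-aligned)
16..24  height  (8B, 4-aligned)

0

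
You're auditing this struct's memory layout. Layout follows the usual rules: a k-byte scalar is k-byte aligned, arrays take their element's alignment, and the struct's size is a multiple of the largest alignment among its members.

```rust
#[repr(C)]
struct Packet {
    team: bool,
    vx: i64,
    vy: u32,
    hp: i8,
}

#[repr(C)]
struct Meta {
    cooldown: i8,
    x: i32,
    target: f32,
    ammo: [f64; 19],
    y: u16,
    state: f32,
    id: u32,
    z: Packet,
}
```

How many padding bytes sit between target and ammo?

Packet: 0..1  team  (1B, 1-aligned); 1..8  -- padding (7B); 8..16  vx  (8B, 8-aligned); 16..20  vy  (4B, 4-aligned); 20..21  hp  (1B, 1-aligned); 21..24  -- tail padding (3B); sizeof = 24, alignof = 8
0..1  cooldown  (1B, 1-aligned)
1..4  -- padding (3B)
4..8  x  (4B, 4-aligned)
8..12  target  (4B, 4-aligned)
12..16  -- padding (4B)
16..168  ammo  (152B, 8-aligned)

4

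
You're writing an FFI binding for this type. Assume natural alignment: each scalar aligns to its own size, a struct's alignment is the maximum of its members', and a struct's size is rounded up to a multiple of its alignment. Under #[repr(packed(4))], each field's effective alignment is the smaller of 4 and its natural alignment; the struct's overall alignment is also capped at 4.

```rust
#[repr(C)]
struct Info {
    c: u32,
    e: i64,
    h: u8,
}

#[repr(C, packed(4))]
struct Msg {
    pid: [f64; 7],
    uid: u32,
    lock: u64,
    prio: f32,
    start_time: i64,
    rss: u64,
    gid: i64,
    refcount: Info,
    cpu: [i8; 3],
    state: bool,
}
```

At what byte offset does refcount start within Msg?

Info: c at 0 (size 4, align 4) → ends 4; pad 4 to align 8 for e; e at 8 (size 8, align 8) → ends 16; h at 16 (size 1, align 1) → ends 17; tail pad 7 to reach multiple of 8; total 24 bytes, alignment 8
pid at 0 (size 56, align 4) → ends 56
uid at 56 (size 4, align 4) → ends 60
lock at 60 (size 8, align 4) → ends 68
prio at 68 (size 4, align 4) → ends 72
start_time at 72 (size 8, align 4) → ends 80
rss at 80 (size 8, align 4) → ends 88
gid at 88 (size 8, align 4) → ends 96
refcount at 96 (size 24, align 4) → ends 120

96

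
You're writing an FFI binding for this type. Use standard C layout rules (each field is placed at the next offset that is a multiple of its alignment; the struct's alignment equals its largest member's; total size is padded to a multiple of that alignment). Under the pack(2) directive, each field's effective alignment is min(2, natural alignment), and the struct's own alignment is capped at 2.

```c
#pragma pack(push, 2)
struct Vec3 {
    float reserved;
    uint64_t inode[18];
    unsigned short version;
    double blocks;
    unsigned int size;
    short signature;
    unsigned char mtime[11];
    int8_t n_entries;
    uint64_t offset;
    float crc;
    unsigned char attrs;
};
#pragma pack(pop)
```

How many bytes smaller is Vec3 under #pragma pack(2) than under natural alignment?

18

natural layout:
  0..4  reserved  (4B, 4-aligned)
  4..8  -- padding (4B)
  8..152  inode  (144B, 8-aligned)
  152..154  version  (2B, 2-aligned)
  154..160  -- padding (6B)
  160..168  blocks  (8B, 8-aligned)
  168..172  size  (4B, 4-aligned)
  172..174  signature  (2B, 2-aligned)
  174..185  mtime  (11B, 1-aligned)
  185..186  n_entries  (1B, 1-aligned)
  186..192  -- padding (6B)
  192..200  offset  (8B, 8-aligned)
  200..204  crc  (4B, 4-aligned)
  204..205  attrs  (1B, 1-aligned)
  205..208  -- tail padding (3B)
  sizeof = 208, alignof = 8
packed(2) layout:
  0..4  reserved  (4B, 2-aligned)
  4..148  inode  (144B, 2-aligned)
  148..150  version  (2B, 2-aligned)
  150..158  blocks  (8B, 2-aligned)
  158..162  size  (4B, 2-aligned)
  162..164  signature  (2B, 2-aligned)
  164..175  mtime  (11B, 1-aligned)
  175..176  n_entries  (1B, 1-aligned)
  176..184  offset  (8B, 2-aligned)
  184..188  crc  (4B, 2-aligned)
  188..189  attrs  (1B, 1-aligned)
  189..190  -- tail padding (1B)
  sizeof = 190, alignof = 2
208 − 190 = 18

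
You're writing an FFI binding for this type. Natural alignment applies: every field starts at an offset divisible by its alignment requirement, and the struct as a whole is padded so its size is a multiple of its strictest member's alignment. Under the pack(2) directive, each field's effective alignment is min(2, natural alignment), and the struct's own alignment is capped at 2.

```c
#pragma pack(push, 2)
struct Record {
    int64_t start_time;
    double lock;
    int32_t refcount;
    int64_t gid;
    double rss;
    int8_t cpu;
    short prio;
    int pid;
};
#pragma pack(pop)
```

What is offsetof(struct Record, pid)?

0..8  start_time  (8B, 2-aligned)
8..16  lock  (8B, 2-aligned)
16..20  refcount  (4B, 2-aligned)
20..28  gid  (8B, 2-aligned)
28..36  rss  (8B, 2-aligned)
36..37  cpu  (1B, 1-aligned)
37..38  -- padding (1B)
38..40  prio  (2B, 2-aligned)
40..44  pid  (4B, 2-aligned)

40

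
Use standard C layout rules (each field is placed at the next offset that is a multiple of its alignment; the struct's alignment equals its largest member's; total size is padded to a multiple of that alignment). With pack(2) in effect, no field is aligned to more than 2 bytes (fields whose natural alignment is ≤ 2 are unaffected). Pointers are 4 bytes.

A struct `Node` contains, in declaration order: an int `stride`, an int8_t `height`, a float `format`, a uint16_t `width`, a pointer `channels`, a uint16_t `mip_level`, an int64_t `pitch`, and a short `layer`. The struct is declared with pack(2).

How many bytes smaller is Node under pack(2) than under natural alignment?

natural layout:
  0..4  stride  (4B, 4-aligned)
  4..5  height  (1B, 1-aligned)
  5..8  -- padding (3B)
  8..12  format  (4B, 4-aligned)
  12..14  width  (2B, 2-aligned)
  14..16  -- padding (2B)
  16..20  channels  (4B, 4-aligned)
  20..22  mip_level  (2B, 2-aligned)
  22..24  -- padding (2B)
  24..32  pitch  (8B, 8-aligned)
  32..34  layer  (2B, 2-aligned)
  34..40  -- tail padding (6B)
  sizeof = 40, alignof = 8
packed(2) layout:
  0..4  stride  (4B, 2-aligned)
  4..5  height  (1B, 1-aligned)
  5..6  -- padding (1B)
  6..10  format  (4B, 2-aligned)
  10..12  width  (2B, 2-aligned)
  12..16  channels  (4B, 2-aligned)
  16..18  mip_level  (2B, 2-aligned)
  18..26  pitch  (8B, 2-aligned)
  26..28  layer  (2B, 2-aligned)
  sizeof = 28, alignof = 2
40 − 28 = 12

12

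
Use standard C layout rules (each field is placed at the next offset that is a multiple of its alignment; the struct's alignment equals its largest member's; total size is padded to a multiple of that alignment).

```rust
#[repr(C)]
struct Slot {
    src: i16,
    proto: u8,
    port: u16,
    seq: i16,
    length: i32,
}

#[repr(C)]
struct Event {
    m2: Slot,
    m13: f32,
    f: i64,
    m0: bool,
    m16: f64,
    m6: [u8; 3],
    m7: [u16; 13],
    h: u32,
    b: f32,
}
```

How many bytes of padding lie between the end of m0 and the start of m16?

7

Slot: src at 0 (size 2, align 2) → ends 2; proto at 2 (size 1, align 1) → ends 3; pad 1 to align 2 for port; port at 4 (size 2, align 2) → ends 6; seq at 6 (size 2, align 2) → ends 8; length at 8 (size 4, align 4) → ends 12; total 12 bytes, alignment 4
m2 at 0 (size 12, align 4) → ends 12
m13 at 12 (size 4, align 4) → ends 16
f at 16 (size 8, align 8) → ends 24
m0 at 24 (size 1, align 1) → ends 25
pad 7 to align 8 for m16
m16 at 32 (size 8, align 8) → ends 40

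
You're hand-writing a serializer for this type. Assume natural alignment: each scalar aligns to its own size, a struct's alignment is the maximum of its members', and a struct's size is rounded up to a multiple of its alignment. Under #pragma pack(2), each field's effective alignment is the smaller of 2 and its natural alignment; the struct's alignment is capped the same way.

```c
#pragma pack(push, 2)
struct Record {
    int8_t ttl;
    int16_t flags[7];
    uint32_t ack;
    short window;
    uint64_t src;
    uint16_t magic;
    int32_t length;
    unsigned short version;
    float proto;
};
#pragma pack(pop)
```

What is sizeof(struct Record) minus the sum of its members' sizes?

ttl at 0 (size 1, align 1) → ends 1
pad 1 to align 2 for flags
flags at 2 (size 14, align 2) → ends 16
ack at 16 (size 4, align 2) → ends 20
window at 20 (size 2, align 2) → ends 22
src at 22 (size 8, align 2) → ends 30
magic at 30 (size 2, align 2) → ends 32
length at 32 (size 4, align 2) → ends 36
version at 36 (size 2, align 2) → ends 38
proto at 38 (size 4, align 2) → ends 42
total 42 bytes, alignment 2
data bytes 41, size 42 → padding 1

1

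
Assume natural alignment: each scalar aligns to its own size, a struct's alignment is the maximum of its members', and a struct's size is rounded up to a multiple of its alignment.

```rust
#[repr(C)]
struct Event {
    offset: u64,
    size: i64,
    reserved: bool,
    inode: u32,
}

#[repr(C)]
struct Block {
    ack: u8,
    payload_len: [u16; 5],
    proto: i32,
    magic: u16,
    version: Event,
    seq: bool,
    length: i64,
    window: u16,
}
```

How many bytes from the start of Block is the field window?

64

Event: 0..8  offset  (8B, 8-aligned); 8..16  size  (8B, 8-aligned); 16..17  reserved  (1B, 1-aligned); 17..20  -- padding (3B); 20..24  inode  (4B, 4-aligned); sizeof = 24, alignof = 8
0..1  ack  (1B, 1-aligned)
1..2  -- padding (1B)
2..12  payload_len  (10B, 2-aligned)
12..16  proto  (4B, 4-aligned)
16..18  magic  (2B, 2-aligned)
18..24  -- padding (6B)
24..48  version  (24B, 8-aligned)
48..49  seq  (1B, 1-aligned)
49..56  -- padding (7B)
56..64  length  (8B, 8-aligned)
64..66  window  (2B, 2-aligned)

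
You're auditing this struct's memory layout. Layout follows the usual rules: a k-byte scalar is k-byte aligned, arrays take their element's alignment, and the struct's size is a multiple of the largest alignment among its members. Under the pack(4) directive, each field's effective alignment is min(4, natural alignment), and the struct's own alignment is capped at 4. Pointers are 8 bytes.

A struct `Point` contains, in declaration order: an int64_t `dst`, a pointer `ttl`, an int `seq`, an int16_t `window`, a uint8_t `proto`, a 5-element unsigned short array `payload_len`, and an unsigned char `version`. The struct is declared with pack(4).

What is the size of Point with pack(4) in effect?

36

dst at 0 (size 8, align 4) → ends 8
ttl at 8 (size 8, align 4) → ends 16
seq at 16 (size 4, align 4) → ends 20
window at 20 (size 2, align 2) → ends 22
proto at 22 (size 1, align 1) → ends 23
pad 1 to align 2 for payload_len
payload_len at 24 (size 10, align 2) → ends 34
version at 34 (size 1, align 1) → ends 35
tail pad 1 to reach multiple of 4
total 36 bytes, alignment 4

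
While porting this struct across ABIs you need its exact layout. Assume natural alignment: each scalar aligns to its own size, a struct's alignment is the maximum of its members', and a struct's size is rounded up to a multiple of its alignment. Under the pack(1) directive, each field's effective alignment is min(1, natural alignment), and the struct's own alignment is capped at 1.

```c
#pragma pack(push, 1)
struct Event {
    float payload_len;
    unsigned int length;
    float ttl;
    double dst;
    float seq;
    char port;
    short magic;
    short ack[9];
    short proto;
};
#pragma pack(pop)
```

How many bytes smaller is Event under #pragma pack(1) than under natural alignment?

natural layout:
  payload_len at 0 (size 4, align 4) → ends 4
  length at 4 (size 4, align 4) → ends 8
  ttl at 8 (size 4, align 4) → ends 12
  pad 4 to align 8 for dst
  dst at 16 (size 8, align 8) → ends 24
  seq at 24 (size 4, align 4) → ends 28
  port at 28 (size 1, align 1) → ends 29
  pad 1 to align 2 for magic
  magic at 30 (size 2, align 2) → ends 32
  ack at 32 (size 18, align 2) → ends 50
  proto at 50 (size 2, align 2) → ends 52
  tail pad 4 to reach multiple of 8
  total 56 bytes, alignment 8
packed(1) layout:
  payload_len at 0 (size 4, align 1) → ends 4
  length at 4 (size 4, align 1) → ends 8
  ttl at 8 (size 4, align 1) → ends 12
  dst at 12 (size 8, align 1) → ends 20
  seq at 20 (size 4, align 1) → ends 24
  port at 24 (size 1, align 1) → ends 25
  magic at 25 (size 2, align 1) → ends 27
  ack at 27 (size 18, align 1) → ends 45
  proto at 45 (size 2, align 1) → ends 47
  total 47 bytes, alignment 1
56 − 47 = 9

9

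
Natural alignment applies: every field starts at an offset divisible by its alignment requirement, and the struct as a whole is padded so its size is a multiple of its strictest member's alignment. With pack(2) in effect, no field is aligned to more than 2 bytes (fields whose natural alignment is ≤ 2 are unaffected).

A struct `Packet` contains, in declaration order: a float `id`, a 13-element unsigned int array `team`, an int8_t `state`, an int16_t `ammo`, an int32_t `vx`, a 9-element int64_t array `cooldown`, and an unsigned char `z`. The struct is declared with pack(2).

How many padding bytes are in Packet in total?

2

@0: id [4B, align 2] → 4
@4: team [52B, align 2] → 56
@56: state [1B, align 1] → 57
+1 pad (align 2)
@58: ammo [2B, align 2] → 60
@60: vx [4B, align 2] → 64
@64: cooldown [72B, align 2] → 136
@136: z [1B, align 1] → 137
+1 tail pad (align 2)
size 138, align 2
data bytes 136, size 138 → padding 2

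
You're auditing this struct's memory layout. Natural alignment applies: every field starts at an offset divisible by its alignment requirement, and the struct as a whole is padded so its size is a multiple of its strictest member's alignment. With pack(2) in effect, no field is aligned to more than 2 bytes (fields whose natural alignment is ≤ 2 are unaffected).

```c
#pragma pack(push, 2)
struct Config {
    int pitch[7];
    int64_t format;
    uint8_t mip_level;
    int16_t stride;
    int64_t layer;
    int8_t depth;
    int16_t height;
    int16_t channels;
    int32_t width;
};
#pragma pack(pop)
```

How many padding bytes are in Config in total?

2

pitch at 0 (size 28, align 2) → ends 28
format at 28 (size 8, align 2) → ends 36
mip_level at 36 (size 1, align 1) → ends 37
pad 1 to align 2 for stride
stride at 38 (size 2, align 2) → ends 40
layer at 40 (size 8, align 2) → ends 48
depth at 48 (size 1, align 1) → ends 49
pad 1 to align 2 for height
height at 50 (size 2, align 2) → ends 52
channels at 52 (size 2, align 2) → ends 54
width at 54 (size 4, align 2) → ends 58
total 58 bytes, alignment 2
data bytes 56, size 58 → padding 2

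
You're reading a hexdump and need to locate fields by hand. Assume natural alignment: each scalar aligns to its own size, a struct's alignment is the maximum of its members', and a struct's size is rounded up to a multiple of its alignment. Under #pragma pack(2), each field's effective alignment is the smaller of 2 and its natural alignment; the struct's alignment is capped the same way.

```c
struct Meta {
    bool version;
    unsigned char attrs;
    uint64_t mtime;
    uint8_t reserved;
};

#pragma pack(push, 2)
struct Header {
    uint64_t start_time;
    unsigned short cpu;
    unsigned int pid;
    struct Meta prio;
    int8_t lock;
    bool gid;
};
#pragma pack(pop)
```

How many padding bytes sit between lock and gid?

0

Meta: version at 0 (size 1, align 1) → ends 1; attrs at 1 (size 1, align 1) → ends 2; pad 6 to align 8 for mtime; mtime at 8 (size 8, align 8) → ends 16; reserved at 16 (size 1, align 1) → ends 17; tail pad 7 to reach multiple of 8; total 24 bytes, alignment 8
start_time at 0 (size 8, align 2) → ends 8
cpu at 8 (size 2, align 2) → ends 10
pid at 10 (size 4, align 2) → ends 14
prio at 14 (size 24, align 2) → ends 38
lock at 38 (size 1, align 1) → ends 39
gid at 39 (size 1, align 1) → ends 40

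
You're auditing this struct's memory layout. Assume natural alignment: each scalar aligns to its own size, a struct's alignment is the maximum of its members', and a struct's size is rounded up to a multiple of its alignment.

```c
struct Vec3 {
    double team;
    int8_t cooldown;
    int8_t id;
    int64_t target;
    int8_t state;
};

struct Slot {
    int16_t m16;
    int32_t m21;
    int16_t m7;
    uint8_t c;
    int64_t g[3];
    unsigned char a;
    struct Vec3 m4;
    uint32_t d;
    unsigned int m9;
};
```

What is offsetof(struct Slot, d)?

Vec3: @0: team [8B, align 8] → 8; @8: cooldown [1B, align 1] → 9; @9: id [1B, align 1] → 10; +6 pad (align 8); @16: target [8B, align 8] → 24; @24: state [1B, align 1] → 25; +7 tail pad (align 8); size 32, align 8
@0: m16 [2B, align 2] → 2
+2 pad (align 4)
@4: m21 [4B, align 4] → 8
@8: m7 [2B, align 2] → 10
@10: c [1B, align 1] → 11
+5 pad (align 8)
@16: g [24B, align 8] → 40
@40: a [1B, align 1] → 41
+7 pad (align 8)
@48: m4 [32B, align 8] → 80
@80: d [4B, align 4] → 84

80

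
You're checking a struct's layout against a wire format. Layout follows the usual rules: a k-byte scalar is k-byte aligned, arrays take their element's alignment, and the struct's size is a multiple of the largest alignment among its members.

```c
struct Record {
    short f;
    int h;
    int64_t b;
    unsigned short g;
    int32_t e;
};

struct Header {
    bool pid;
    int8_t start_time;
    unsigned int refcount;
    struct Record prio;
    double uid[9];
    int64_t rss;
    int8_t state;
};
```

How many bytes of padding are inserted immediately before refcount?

Record: f at 0 (size 2, align 2) → ends 2; pad 2 to align 4 for h; h at 4 (size 4, align 4) → ends 8; b at 8 (size 8, align 8) → ends 16; g at 16 (size 2, align 2) → ends 18; pad 2 to align 4 for e; e at 20 (size 4, align 4) → ends 24; total 24 bytes, alignment 8
pid at 0 (size 1, align 1) → ends 1
start_time at 1 (size 1, align 1) → ends 2
pad 2 to align 4 for refcount
refcount at 4 (size 4, align 4) → ends 8

2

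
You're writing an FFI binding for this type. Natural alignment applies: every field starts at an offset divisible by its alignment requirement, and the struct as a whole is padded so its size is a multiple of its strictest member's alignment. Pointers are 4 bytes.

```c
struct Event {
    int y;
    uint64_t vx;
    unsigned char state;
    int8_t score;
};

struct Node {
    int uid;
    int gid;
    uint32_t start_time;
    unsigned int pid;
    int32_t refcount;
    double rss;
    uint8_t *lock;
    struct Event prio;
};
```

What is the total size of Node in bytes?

Event: 0..4  y  (4B, 4-aligned); 4..8  -- padding (4B); 8..16  vx  (8B, 8-aligned); 16..17  state  (1B, 1-aligned); 17..18  score  (1B, 1-aligned); 18..24  -- tail padding (6B); sizeof = 24, alignof = 8
0..4  uid  (4B, 4-aligned)
4..8  gid  (4B, 4-aligned)
8..12  start_time  (4B, 4-aligned)
12..16  pid  (4B, 4-aligned)
16..20  refcount  (4B, 4-aligned)
20..24  -- padding (4B)
24..32  rss  (8B, 8-aligned)
32..36  lock  (4B, 4-aligned)
36..40  -- padding (4B)
40..64  prio  (24B, 8-aligned)
sizeof = 64, alignof = 8

64 bytes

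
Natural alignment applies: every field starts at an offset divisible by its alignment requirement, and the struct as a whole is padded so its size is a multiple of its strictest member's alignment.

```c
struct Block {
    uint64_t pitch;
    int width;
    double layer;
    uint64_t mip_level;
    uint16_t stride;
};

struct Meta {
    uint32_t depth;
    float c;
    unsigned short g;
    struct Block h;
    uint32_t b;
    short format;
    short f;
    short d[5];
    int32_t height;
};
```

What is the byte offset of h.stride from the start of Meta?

48

Block: @0: pitch [8B, align 8] → 8; @8: width [4B, align 4] → 12; +4 pad (align 8); @16: layer [8B, align 8] → 24; @24: mip_level [8B, align 8] → 32; @32: stride [2B, align 2] → 34; +6 tail pad (align 8); size 40, align 8
@0: depth [4B, align 4] → 4
@4: c [4B, align 4] → 8
@8: g [2B, align 2] → 10
+6 pad (align 8)
@16: h [40B, align 8] → 56
within Block: stride at 32
16 + 32 = 48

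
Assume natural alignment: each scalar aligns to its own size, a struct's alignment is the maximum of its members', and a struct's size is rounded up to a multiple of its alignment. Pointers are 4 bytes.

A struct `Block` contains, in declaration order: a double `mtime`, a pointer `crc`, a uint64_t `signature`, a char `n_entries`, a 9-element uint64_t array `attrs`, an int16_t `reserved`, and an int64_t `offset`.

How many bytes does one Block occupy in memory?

120 bytes

@0: mtime [8B, align 8] → 8
@8: crc [4B, align 4] → 12
+4 pad (align 8)
@16: signature [8B, align 8] → 24
@24: n_entries [1B, align 1] → 25
+7 pad (align 8)
@32: attrs [72B, align 8] → 104
@104: reserved [2B, align 2] → 106
+6 pad (align 8)
@112: offset [8B, align 8] → 120
size 120, align 8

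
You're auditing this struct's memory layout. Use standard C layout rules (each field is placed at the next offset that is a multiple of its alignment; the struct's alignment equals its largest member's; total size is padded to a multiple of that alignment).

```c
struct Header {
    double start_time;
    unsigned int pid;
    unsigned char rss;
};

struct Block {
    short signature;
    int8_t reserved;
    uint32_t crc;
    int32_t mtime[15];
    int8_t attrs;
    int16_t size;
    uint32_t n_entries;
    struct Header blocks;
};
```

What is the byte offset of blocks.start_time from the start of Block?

80

Header: 0..8  start_time  (8B, 8-aligned); 8..12  pid  (4B, 4-aligned); 12..13  rss  (1B, 1-aligned); 13..16  -- tail padding (3B); sizeof = 16, alignof = 8
0..2  signature  (2B, 2-aligned)
2..3  reserved  (1B, 1-aligned)
3..4  -- padding (1B)
4..8  crc  (4B, 4-aligned)
8..68  mtime  (60B, 4-aligned)
68..69  attrs  (1B, 1-aligned)
69..70  -- padding (1B)
70..72  size  (2B, 2-aligned)
72..76  n_entries  (4B, 4-aligned)
76..80  -- padding (4B)
80..96  blocks  (16B, 8-aligned)
within Header: start_time at 0
80 + 0 = 80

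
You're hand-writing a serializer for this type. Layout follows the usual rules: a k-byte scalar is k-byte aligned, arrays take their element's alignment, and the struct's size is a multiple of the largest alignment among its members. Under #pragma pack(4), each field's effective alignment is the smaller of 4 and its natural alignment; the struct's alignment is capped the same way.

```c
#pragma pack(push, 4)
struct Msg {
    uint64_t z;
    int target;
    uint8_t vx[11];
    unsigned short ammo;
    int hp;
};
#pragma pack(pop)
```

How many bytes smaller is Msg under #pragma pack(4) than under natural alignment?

0

natural layout:
  @0: z [8B, align 8] → 8
  @8: target [4B, align 4] → 12
  @12: vx [11B, align 1] → 23
  +1 pad (align 2)
  @24: ammo [2B, align 2] → 26
  +2 pad (align 4)
  @28: hp [4B, align 4] → 32
  size 32, align 8
packed(4) layout:
  @0: z [8B, align 4] → 8
  @8: target [4B, align 4] → 12
  @12: vx [11B, align 1] → 23
  +1 pad (align 2)
  @24: ammo [2B, align 2] → 26
  +2 pad (align 4)
  @28: hp [4B, align 4] → 32
  size 32, align 4
32 − 32 = 0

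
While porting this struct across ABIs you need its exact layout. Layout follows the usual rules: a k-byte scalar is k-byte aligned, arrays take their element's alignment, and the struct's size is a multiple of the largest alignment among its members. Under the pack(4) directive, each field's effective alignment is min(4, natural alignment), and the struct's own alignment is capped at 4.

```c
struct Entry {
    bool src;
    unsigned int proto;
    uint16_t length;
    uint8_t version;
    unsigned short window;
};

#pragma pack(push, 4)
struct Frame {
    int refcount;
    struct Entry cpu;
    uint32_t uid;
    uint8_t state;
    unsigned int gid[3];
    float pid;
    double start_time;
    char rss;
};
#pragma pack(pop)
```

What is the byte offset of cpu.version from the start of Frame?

Entry: 0..1  src  (1B, 1-aligned); 1..4  -- padding (3B); 4..8  proto  (4B, 4-aligned); 8..10  length  (2B, 2-aligned); 10..11  version  (1B, 1-aligned); 11..12  -- padding (1B); 12..14  window  (2B, 2-aligned); 14..16  -- tail padding (2B); sizeof = 16, alignof = 4
0..4  refcount  (4B, 4-aligned)
4..20  cpu  (16B, 4-aligned)
within Entry: version at 10
4 + 10 = 14

14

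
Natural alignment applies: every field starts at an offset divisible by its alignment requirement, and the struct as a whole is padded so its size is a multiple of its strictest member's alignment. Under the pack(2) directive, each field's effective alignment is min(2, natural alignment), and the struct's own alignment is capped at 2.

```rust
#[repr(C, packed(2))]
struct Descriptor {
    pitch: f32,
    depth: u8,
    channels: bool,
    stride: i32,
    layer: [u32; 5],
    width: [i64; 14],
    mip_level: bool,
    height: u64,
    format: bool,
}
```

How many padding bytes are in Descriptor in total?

0..4  pitch  (4B, 2-aligned)
4..5  depth  (1B, 1-aligned)
5..6  channels  (1B, 1-aligned)
6..10  stride  (4B, 2-aligned)
10..30  layer  (20B, 2-aligned)
30..142  width  (112B, 2-aligned)
142..143  mip_level  (1B, 1-aligned)
143..144  -- padding (1B)
144..152  height  (8B, 2-aligned)
152..153  format  (1B, 1-aligned)
153..154  -- tail padding (1B)
sizeof = 154, alignof = 2
data bytes 152, size 154 → padding 2

2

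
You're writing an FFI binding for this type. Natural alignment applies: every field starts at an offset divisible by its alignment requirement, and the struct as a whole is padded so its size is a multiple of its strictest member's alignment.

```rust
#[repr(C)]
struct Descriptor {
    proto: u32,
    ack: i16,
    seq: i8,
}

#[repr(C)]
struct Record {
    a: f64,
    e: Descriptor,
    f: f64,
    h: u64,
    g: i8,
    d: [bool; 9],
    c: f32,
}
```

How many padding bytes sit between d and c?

2

Descriptor: proto at 0 (size 4, align 4) → ends 4; ack at 4 (size 2, align 2) → ends 6; seq at 6 (size 1, align 1) → ends 7; tail pad 1 to reach multiple of 4; total 8 bytes, alignment 4
a at 0 (size 8, align 8) → ends 8
e at 8 (size 8, align 4) → ends 16
f at 16 (size 8, align 8) → ends 24
h at 24 (size 8, align 8) → ends 32
g at 32 (size 1, align 1) → ends 33
d at 33 (size 9, align 1) → ends 42
pad 2 to align 4 for c
c at 44 (size 4, align 4) → ends 48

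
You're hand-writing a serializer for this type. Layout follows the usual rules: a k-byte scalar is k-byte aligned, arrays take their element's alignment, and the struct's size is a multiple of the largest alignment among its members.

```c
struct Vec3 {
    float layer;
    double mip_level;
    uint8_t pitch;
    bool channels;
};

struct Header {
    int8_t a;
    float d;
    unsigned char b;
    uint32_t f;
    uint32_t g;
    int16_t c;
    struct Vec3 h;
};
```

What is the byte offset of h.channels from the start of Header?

Vec3: @0: layer [4B, align 4] → 4; +4 pad (align 8); @8: mip_level [8B, align 8] → 16; @16: pitch [1B, align 1] → 17; @17: channels [1B, align 1] → 18; +6 tail pad (align 8); size 24, align 8
@0: a [1B, align 1] → 1
+3 pad (align 4)
@4: d [4B, align 4] → 8
@8: b [1B, align 1] → 9
+3 pad (align 4)
@12: f [4B, align 4] → 16
@16: g [4B, align 4] → 20
@20: c [2B, align 2] → 22
+2 pad (align 8)
@24: h [24B, align 8] → 48
within Vec3: channels at 17
24 + 17 = 41

41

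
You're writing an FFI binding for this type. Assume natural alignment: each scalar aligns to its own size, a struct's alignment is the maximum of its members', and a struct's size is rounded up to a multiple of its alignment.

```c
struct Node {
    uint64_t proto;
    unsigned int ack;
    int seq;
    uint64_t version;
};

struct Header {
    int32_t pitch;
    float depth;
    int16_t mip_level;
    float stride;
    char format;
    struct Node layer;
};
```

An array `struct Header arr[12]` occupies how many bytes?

576

Node: @0: proto [8B, align 8] → 8; @8: ack [4B, align 4] → 12; @12: seq [4B, align 4] → 16; @16: version [8B, align 8] → 24; size 24, align 8
@0: pitch [4B, align 4] → 4
@4: depth [4B, align 4] → 8
@8: mip_level [2B, align 2] → 10
+2 pad (align 4)
@12: stride [4B, align 4] → 16
@16: format [1B, align 1] → 17
+7 pad (align 8)
@24: layer [24B, align 8] → 48
size 48, align 8
array of 12: 12 × 48 = 576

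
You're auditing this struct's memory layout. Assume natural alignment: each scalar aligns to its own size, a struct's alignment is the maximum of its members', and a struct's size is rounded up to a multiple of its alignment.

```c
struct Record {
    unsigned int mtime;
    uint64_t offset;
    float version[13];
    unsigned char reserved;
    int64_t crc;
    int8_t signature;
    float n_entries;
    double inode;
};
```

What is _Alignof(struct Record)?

8

member alignments: mtime=4, offset=8, version=4, reserved=1, crc=8, signature=1, n_entries=4, inode=8
max = 8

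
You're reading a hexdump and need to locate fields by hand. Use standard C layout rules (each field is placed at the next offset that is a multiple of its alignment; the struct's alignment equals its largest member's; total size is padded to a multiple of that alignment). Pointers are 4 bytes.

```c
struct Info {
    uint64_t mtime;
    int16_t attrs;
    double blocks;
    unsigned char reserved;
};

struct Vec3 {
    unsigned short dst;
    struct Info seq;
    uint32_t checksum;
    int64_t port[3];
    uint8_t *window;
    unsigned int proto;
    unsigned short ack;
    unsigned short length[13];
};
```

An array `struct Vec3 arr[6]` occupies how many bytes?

Info: mtime at 0 (size 8, align 8) → ends 8; attrs at 8 (size 2, align 2) → ends 10; pad 6 to align 8 for blocks; blocks at 16 (size 8, align 8) → ends 24; reserved at 24 (size 1, align 1) → ends 25; tail pad 7 to reach multiple of 8; total 32 bytes, alignment 8
dst at 0 (size 2, align 2) → ends 2
pad 6 to align 8 for seq
seq at 8 (size 32, align 8) → ends 40
checksum at 40 (size 4, align 4) → ends 44
pad 4 to align 8 for port
port at 48 (size 24, align 8) → ends 72
window at 72 (size 4, align 4) → ends 76
proto at 76 (size 4, align 4) → ends 80
ack at 80 (size 2, align 2) → ends 82
length at 82 (size 26, align 2) → ends 108
tail pad 4 to reach multiple of 8
total 112 bytes, alignment 8
array of 6: 6 × 112 = 672

672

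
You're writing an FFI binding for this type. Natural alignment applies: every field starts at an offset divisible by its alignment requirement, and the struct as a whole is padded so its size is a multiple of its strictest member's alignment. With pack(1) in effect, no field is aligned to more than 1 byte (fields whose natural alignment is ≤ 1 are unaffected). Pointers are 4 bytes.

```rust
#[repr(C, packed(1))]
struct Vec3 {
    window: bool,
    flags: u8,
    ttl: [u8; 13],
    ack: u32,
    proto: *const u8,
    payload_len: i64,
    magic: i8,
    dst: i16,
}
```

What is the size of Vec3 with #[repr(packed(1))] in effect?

34

0..1  window  (1B, 1-aligned)
1..2  flags  (1B, 1-aligned)
2..15  ttl  (13B, 1-aligned)
15..19  ack  (4B, 1-aligned)
19..23  proto  (4B, 1-aligned)
23..31  payload_len  (8B, 1-aligned)
31..32  magic  (1B, 1-aligned)
32..34  dst  (2B, 1-aligned)
sizeof = 34, alignof = 1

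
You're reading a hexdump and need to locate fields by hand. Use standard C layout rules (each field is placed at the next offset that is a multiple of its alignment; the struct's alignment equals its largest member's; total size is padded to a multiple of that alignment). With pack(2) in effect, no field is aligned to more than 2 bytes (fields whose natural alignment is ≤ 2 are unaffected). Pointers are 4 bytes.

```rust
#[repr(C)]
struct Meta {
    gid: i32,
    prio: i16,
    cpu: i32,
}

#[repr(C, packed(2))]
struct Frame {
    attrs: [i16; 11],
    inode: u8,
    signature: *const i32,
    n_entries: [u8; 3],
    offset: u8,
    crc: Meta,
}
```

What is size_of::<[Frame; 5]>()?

Meta: @0: gid [4B, align 4] → 4; @4: prio [2B, align 2] → 6; +2 pad (align 4); @8: cpu [4B, align 4] → 12; size 12, align 4
@0: attrs [22B, align 2] → 22
@22: inode [1B, align 1] → 23
+1 pad (align 2)
@24: signature [4B, align 2] → 28
@28: n_entries [3B, align 1] → 31
@31: offset [1B, align 1] → 32
@32: crc [12B, align 2] → 44
size 44, align 2
array of 5: 5 × 44 = 220

220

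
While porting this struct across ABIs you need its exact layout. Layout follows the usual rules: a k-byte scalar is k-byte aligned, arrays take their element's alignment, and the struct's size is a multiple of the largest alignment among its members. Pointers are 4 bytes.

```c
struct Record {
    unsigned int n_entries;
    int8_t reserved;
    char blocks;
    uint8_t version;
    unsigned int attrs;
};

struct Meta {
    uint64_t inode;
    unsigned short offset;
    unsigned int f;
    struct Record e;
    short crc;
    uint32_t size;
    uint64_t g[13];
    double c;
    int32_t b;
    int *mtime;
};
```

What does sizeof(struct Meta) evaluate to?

160 bytes

Record: @0: n_entries [4B, align 4] → 4; @4: reserved [1B, align 1] → 5; @5: blocks [1B, align 1] → 6; @6: version [1B, align 1] → 7; +1 pad (align 4); @8: attrs [4B, align 4] → 12; size 12, align 4
@0: inode [8B, align 8] → 8
@8: offset [2B, align 2] → 10
+2 pad (align 4)
@12: f [4B, align 4] → 16
@16: e [12B, align 4] → 28
@28: crc [2B, align 2] → 30
+2 pad (align 4)
@32: size [4B, align 4] → 36
+4 pad (align 8)
@40: g [104B, align 8] → 144
@144: c [8B, align 8] → 152
@152: b [4B, align 4] → 156
@156: mtime [4B, align 4] → 160
size 160, align 8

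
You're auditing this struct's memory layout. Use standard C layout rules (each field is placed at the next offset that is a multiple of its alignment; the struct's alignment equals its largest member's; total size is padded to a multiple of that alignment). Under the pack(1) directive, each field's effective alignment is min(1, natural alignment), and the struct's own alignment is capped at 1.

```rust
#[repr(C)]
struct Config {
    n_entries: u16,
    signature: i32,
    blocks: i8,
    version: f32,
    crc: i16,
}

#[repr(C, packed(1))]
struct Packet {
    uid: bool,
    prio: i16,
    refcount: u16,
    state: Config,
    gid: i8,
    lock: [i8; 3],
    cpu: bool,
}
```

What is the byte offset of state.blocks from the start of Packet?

13

Config: @0: n_entries [2B, align 2] → 2; +2 pad (align 4); @4: signature [4B, align 4] → 8; @8: blocks [1B, align 1] → 9; +3 pad (align 4); @12: version [4B, align 4] → 16; @16: crc [2B, align 2] → 18; +2 tail pad (align 4); size 20, align 4
@0: uid [1B, align 1] → 1
@1: prio [2B, align 1] → 3
@3: refcount [2B, align 1] → 5
@5: state [20B, align 1] → 25
within Config: blocks at 8
5 + 8 = 13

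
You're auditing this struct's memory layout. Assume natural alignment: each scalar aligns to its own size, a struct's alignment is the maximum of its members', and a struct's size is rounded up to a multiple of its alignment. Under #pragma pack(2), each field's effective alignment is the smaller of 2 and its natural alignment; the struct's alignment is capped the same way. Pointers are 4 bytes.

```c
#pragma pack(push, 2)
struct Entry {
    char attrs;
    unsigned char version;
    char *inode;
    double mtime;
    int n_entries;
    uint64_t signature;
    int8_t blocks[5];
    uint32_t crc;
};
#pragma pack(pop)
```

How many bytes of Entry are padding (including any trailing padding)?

attrs at 0 (size 1, align 1) → ends 1
version at 1 (size 1, align 1) → ends 2
inode at 2 (size 4, align 2) → ends 6
mtime at 6 (size 8, align 2) → ends 14
n_entries at 14 (size 4, align 2) → ends 18
signature at 18 (size 8, align 2) → ends 26
blocks at 26 (size 5, align 1) → ends 31
pad 1 to align 2 for crc
crc at 32 (size 4, align 2) → ends 36
total 36 bytes, alignment 2
data bytes 35, size 36 → padding 1

1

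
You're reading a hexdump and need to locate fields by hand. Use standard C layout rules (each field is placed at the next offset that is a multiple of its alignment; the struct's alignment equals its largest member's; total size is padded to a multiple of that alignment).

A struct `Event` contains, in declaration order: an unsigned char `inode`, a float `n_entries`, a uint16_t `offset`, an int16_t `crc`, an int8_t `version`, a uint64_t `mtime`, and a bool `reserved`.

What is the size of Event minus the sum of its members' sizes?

13

0..1  inode  (1B, 1-aligned)
1..4  -- padding (3B)
4..8  n_entries  (4B, 4-aligned)
8..10  offset  (2B, 2-aligned)
10..12  crc  (2B, 2-aligned)
12..13  version  (1B, 1-aligned)
13..16  -- padding (3B)
16..24  mtime  (8B, 8-aligned)
24..25  reserved  (1B, 1-aligned)
25..32  -- tail padding (7B)
sizeof = 32, alignof = 8
data bytes 19, size 32 → padding 13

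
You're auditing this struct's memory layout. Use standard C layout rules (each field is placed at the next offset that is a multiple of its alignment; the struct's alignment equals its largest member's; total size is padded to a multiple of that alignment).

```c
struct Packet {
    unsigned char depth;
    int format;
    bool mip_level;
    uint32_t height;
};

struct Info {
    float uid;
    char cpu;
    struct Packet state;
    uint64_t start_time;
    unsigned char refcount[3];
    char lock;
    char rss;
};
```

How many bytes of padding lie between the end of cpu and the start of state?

Packet: @0: depth [1B, align 1] → 1; +3 pad (align 4); @4: format [4B, align 4] → 8; @8: mip_level [1B, align 1] → 9; +3 pad (align 4); @12: height [4B, align 4] → 16; size 16, align 4
@0: uid [4B, align 4] → 4
@4: cpu [1B, align 1] → 5
+3 pad (align 4)
@8: state [16B, align 4] → 24

3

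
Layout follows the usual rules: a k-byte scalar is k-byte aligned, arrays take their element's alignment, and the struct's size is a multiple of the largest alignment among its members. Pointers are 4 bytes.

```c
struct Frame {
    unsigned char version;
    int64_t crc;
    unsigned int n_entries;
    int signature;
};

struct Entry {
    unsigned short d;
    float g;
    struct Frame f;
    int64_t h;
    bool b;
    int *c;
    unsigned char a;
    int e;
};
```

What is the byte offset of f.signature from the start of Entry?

Frame: 0..1  version  (1B, 1-aligned); 1..8  -- padding (7B); 8..16  crc  (8B, 8-aligned); 16..20  n_entries  (4B, 4-aligned); 20..24  signature  (4B, 4-aligned); sizeof = 24, alignof = 8
0..2  d  (2B, 2-aligned)
2..4  -- padding (2B)
4..8  g  (4B, 4-aligned)
8..32  f  (24B, 8-aligned)
within Frame: signature at 20
8 + 20 = 28

28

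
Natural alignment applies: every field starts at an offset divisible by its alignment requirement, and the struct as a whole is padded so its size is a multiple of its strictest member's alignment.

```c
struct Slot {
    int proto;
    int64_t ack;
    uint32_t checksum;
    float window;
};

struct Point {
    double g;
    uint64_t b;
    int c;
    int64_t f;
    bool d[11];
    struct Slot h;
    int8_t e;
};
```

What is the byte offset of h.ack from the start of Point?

56

Slot: 0..4  proto  (4B, 4-aligned); 4..8  -- padding (4B); 8..16  ack  (8B, 8-aligned); 16..20  checksum  (4B, 4-aligned); 20..24  window  (4B, 4-aligned); sizeof = 24, alignof = 8
0..8  g  (8B, 8-aligned)
8..16  b  (8B, 8-aligned)
16..20  c  (4B, 4-aligned)
20..24  -- padding (4B)
24..32  f  (8B, 8-aligned)
32..43  d  (11B, 1-aligned)
43..48  -- padding (5B)
48..72  h  (24B, 8-aligned)
within Slot: ack at 8
48 + 8 = 56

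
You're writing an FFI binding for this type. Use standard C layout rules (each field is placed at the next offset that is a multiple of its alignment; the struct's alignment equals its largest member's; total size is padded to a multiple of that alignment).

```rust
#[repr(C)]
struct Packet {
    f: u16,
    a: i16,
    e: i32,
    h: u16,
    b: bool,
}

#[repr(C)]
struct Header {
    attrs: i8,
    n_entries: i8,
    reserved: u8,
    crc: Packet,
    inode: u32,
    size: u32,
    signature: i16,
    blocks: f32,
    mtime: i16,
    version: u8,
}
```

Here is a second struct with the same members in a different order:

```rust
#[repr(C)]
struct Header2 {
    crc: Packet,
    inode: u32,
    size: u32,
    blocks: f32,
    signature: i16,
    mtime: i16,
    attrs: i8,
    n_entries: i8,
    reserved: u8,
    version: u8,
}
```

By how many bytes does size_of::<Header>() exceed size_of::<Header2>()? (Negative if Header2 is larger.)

4

Packet: f at 0 (size 2, align 2) → ends 2; a at 2 (size 2, align 2) → ends 4; e at 4 (size 4, align 4) → ends 8; h at 8 (size 2, align 2) → ends 10; b at 10 (size 1, align 1) → ends 11; tail pad 1 to reach multiple of 4; total 12 bytes, alignment 4
attrs at 0 (size 1, align 1) → ends 1
n_entries at 1 (size 1, align 1) → ends 2
reserved at 2 (size 1, align 1) → ends 3
pad 1 to align 4 for crc
crc at 4 (size 12, align 4) → ends 16
inode at 16 (size 4, align 4) → ends 20
size at 20 (size 4, align 4) → ends 24
signature at 24 (size 2, align 2) → ends 26
pad 2 to align 4 for blocks
blocks at 28 (size 4, align 4) → ends 32
mtime at 32 (size 2, align 2) → ends 34
version at 34 (size 1, align 1) → ends 35
tail pad 1 to reach multiple of 4
total 36 bytes, alignment 4
— Header2 —
crc at 0 (size 12, align 4) → ends 12
inode at 12 (size 4, align 4) → ends 16
size at 16 (size 4, align 4) → ends 20
blocks at 20 (size 4, align 4) → ends 24
signature at 24 (size 2, align 2) → ends 26
mtime at 26 (size 2, align 2) → ends 28
attrs at 28 (size 1, align 1) → ends 29
n_entries at 29 (size 1, align 1) → ends 30
reserved at 30 (size 1, align 1) → ends 31
version at 31 (size 1, align 1) → ends 32
total 32 bytes, alignment 4
36 − 32 = 4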